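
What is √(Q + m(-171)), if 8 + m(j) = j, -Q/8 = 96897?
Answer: I*√775355 ≈ 880.54*I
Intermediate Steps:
Q = -775176 (Q = -8*96897 = -775176)
m(j) = -8 + j
√(Q + m(-171)) = √(-775176 + (-8 - 171)) = √(-775176 - 179) = √(-775355) = I*√775355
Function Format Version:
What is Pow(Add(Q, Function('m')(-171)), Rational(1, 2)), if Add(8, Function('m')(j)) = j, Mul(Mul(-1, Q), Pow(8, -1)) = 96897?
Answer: Mul(I, Pow(775355, Rational(1, 2))) ≈ Mul(880.54, I)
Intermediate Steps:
Q = -775176 (Q = Mul(-8, 96897) = -775176)
Function('m')(j) = Add(-8, j)
Pow(Add(Q, Function('m')(-171)), Rational(1, 2)) = Pow(Add(-775176, Add(-8, -171)), Rational(1, 2)) = Pow(Add(-775176, -179), Rational(1, 2)) = Pow(-775355, Rational(1, 2)) = Mul(I, Pow(775355, Rational(1, 2)))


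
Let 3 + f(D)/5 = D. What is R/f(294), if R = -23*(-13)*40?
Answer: 2392/291 ≈ 8.2199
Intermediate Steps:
f(D) = -15 + 5*D
R = 11960 (R = 299*40 = 11960)
R/f(294) = 11960/(-15 + 5*294) = 11960/(-15 + 1470) = 11960/1455 = 11960*(1/1455) = 2392/291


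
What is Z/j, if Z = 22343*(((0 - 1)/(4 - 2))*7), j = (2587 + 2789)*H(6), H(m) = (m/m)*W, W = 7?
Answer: -22343/10752 ≈ -2.0780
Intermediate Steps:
H(m) = 7 (H(m) = (m/m)*7 = 1*7 = 7)
j = 37632 (j = (2587 + 2789)*7 = 5376*7 = 37632)
Z = -156401/2 (Z = 22343*(-1/2*7) = 22343*(-1*½*7) = 22343*(-½*7) = 22343*(-7/2) = -156401/2 ≈ -78201.)
Z/j = -156401/2/37632 = -156401/2*1/37632 = -22343/10752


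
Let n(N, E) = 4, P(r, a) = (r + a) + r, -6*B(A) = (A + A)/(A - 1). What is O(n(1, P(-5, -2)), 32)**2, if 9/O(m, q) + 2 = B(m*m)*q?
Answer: 164025/362404 ≈ 0.45260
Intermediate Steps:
B(A) = -A/(3*(-1 + A)) (B(A) = -(A + A)/(6*(A - 1)) = -2*A/(6*(-1 + A)) = -A/(3*(-1 + A)))
P(r, a) = a + 2*r (P(r, a) = (a + r) + r = a + 2*r)
O(m, q) = 9/(-2 - q*m**2/(-3 + 3*m**2)) (O(m, q) = 9/(-2 + (-m*m/(-3 + 3*(m*m)))*q) = 9/(-2 + (-m**2/(-3 + 3*m**2))*q) = 9/(-2 - q*m**2/(-3 + 3*m**2)))
O(n(1, P(-5, -2)), 32)**2 = (27*(-1 + 4**2)/(6 - 6*4**2 - 1*32*4**2))**2 = (27*(-1 + 16)/(6 - 6*16 - 1*32*16))**2 = (27*15/(6 - 96 - 512))**2 = (27*15/(-602))**2 = (27*(-1/602)*15)**2 = (-405/602)**2 = 164025/362404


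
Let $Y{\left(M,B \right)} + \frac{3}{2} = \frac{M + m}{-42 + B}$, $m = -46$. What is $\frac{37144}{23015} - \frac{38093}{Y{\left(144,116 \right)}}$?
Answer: $\frac{64877052102}{299195} \approx 2.1684 \cdot 10^{5}$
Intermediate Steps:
$Y{\left(M,B \right)} = - \frac{3}{2} + \frac{-46 + M}{-42 + B}$ ($Y{\left(M,B \right)} = - \frac{3}{2} + \frac{M - 46}{-42 + B} = - \frac{3}{2} + \frac{-46 + M}{-42 + B}$)
$\frac{37144}{23015} - \frac{38093}{Y{\left(144,116 \right)}} = \frac{37144}{23015} - \frac{38093}{\frac{1}{-42 + 116} \left(17 + 144 - 174\right)} = 37144 \cdot \frac{1}{23015} - \frac{38093}{\frac{1}{74} \left(17 + 144 - 174\right)} = \frac{37144}{23015} - \frac{38093}{\frac{1}{74} \left(-13\right)} = \frac{37144}{23015} - \frac{38093}{- \frac{13}{74}} = \frac{37144}{23015} - - \frac{2818882}{13} = \frac{37144}{23015} + \frac{2818882}{13} = \frac{64877052102}{299195}$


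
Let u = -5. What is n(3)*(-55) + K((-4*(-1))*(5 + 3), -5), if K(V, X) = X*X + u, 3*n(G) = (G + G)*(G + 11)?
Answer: -1520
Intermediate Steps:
n(G) = 2*G*(11 + G)/3 (n(G) = ((G + G)*(G + 11))/3 = ((2*G)*(11 + G))/3 = (2*G*(11 + G))/3 = 2*G*(11 + G)/3)
K(V, X) = -5 + X² (K(V, X) = X*X - 5 = X² - 5 = -5 + X²)
n(3)*(-55) + K((-4*(-1))*(5 + 3), -5) = ((⅔)*3*(11 + 3))*(-55) + (-5 + (-5)²) = ((⅔)*3*14)*(-55) + (-5 + 25) = 28*(-55) + 20 = -1540 + 20 = -1520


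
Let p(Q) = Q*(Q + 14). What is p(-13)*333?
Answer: -4329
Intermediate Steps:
p(Q) = Q*(14 + Q)
p(-13)*333 = -13*(14 - 13)*333 = -13*1*333 = -13*333 = -4329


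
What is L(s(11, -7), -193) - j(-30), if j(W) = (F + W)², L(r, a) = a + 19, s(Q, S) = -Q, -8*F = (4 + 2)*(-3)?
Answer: -15105/16 ≈ -944.06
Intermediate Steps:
F = 9/4 (F = -(4 + 2)*(-3)/8 = -3*(-3)/4 = -⅛*(-18) = 9/4 ≈ 2.2500)
L(r, a) = 19 + a
j(W) = (9/4 + W)²
L(s(11, -7), -193) - j(-30) = (19 - 193) - (9 + 4*(-30))²/16 = -174 - (9 - 120)²/16 = -174 - (-111)²/16 = -174 - 12321/16 = -15105/16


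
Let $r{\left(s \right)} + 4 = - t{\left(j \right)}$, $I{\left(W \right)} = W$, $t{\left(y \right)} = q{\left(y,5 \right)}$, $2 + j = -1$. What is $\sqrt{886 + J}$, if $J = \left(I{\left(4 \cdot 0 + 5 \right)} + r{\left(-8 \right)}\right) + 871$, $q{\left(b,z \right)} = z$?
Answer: $\sqrt{1753} \approx 41.869$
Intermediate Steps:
$j = -3$ ($j = -2 - 1 = -3$)
$t{\left(y \right)} = 5$
$r{\left(s \right)} = -9$ ($r{\left(s \right)} = -4 - 5 = -9$)
$J = 867$ ($J = \left(\left(4 \cdot 0 + 5\right) - 9\right) + 871 = \left(\left(0 + 5\right) - 9\right) + 871 = \left(5 - 9\right) + 871 = -4 + 871 = 867$)
$\sqrt{886 + J} = \sqrt{886 + 867} = \sqrt{1753}$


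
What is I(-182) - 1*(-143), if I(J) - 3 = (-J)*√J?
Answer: 146 + 182*I*√182 ≈ 146.0 + 2455.3*I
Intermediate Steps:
I(J) = 3 - J^(3/2) (I(J) = 3 + (-J)*√J = 3 - J^(3/2))
I(-182) - 1*(-143) = (3 - (-182)^(3/2)) - 1*(-143) = (3 - (-182)*I*√182) + 143 = (3 + 182*I*√182) + 143 = 146 + 182*I*√182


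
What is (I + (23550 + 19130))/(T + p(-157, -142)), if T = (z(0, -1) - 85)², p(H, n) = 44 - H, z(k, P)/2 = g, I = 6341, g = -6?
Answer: 49021/9610 ≈ 5.1010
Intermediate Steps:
z(k, P) = -12 (z(k, P) = 2*(-6) = -12)
T = 9409 (T = (-12 - 85)² = (-97)² = 9409)
(I + (23550 + 19130))/(T + p(-157, -142)) = (6341 + (23550 + 19130))/(9409 + (44 - 1*(-157))) = (6341 + 42680)/(9409 + (44 + 157)) = 49021/(9409 + 201) = 49021/9610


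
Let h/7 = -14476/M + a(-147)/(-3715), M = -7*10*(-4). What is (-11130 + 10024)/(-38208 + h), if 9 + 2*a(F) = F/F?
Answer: 8217580/286574301 ≈ 0.028675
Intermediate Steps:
a(F) = -4 (a(F) = -9/2 + (F/F)/2 = -9/2 + (½)*1 = -9/2 + ½ = -4)
M = 280 (M = -70*(-4) = 280)
h = -2688861/7430 (h = 7*(-14476/280 - 4/(-3715)) = 7*(-14476*1/280 - 4*(-1/3715)) = 7*(-517/10 + 4/3715) = 7*(-384123/7430) = -2688861/7430 ≈ -361.89)
(-11130 + 10024)/(-38208 + h) = (-11130 + 10024)/(-38208 - 2688861/7430) = -1106/(-286574301/7430) = -1106*(-7430/286574301) = 8217580/286574301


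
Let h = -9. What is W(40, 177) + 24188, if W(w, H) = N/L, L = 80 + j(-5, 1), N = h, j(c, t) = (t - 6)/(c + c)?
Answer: 3894250/161 ≈ 24188.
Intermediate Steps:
j(c, t) = (-6 + t)/(2*c) (j(c, t) = (-6 + t)/((2*c)) = (-6 + t)*(1/(2*c)) = (-6 + t)/(2*c))
N = -9
L = 161/2 (L = 80 + (½)*(-6 + 1)/(-5) = 80 + (½)*(-⅕)*(-5) = 80 + ½ = 161/2 ≈ 80.500)
W(w, H) = -18/161 (W(w, H) = -9/161/2 = -9*2/161 = -18/161)
W(40, 177) + 24188 = -18/161 + 24188 = 3894250/161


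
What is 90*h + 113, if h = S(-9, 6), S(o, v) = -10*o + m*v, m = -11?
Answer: 2273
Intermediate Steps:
S(o, v) = -11*v - 10*o (S(o, v) = -10*o - 11*v = -11*v - 10*o)
h = 24 (h = -11*6 - 10*(-9) = -66 + 90 = 24)
90*h + 113 = 90*24 + 113 = 2160 + 113 = 2273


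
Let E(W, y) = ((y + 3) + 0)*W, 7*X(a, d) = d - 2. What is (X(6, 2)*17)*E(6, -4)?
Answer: 0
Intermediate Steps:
X(a, d) = -2/7 + d/7 (X(a, d) = (d - 2)/7 = (-2 + d)/7 = -2/7 + d/7)
E(W, y) = W*(3 + y) (E(W, y) = ((3 + y) + 0)*W = (3 + y)*W = W*(3 + y))
(X(6, 2)*17)*E(6, -4) = ((-2/7 + (⅐)*2)*17)*(6*(3 - 4)) = ((-2/7 + 2/7)*17)*(6*(-1)) = (0*17)*(-6) = 0*(-6) = 0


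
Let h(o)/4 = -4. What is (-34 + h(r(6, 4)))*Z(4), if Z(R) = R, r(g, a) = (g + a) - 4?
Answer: -200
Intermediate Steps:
r(g, a) = -4 + a + g (r(g, a) = (a + g) - 4 = -4 + a + g)
h(o) = -16 (h(o) = 4*(-4) = -16)
(-34 + h(r(6, 4)))*Z(4) = (-34 - 16)*4 = -50*4 = -200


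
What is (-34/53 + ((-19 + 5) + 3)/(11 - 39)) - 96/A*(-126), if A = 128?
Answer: 139869/1484 ≈ 94.251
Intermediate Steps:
(-34/53 + ((-19 + 5) + 3)/(11 - 39)) - 96/A*(-126) = (-34/53 + ((-19 + 5) + 3)/(11 - 39)) - 96/128*(-126) = (-34*1/53 + (-14 + 3)/(-28)) - 96*1/128*(-126) = (-34/53 - 11*(-1/28)) - ¾*(-126) = (-34/53 + 11/28) + 189/2 = -369/1484 + 189/2 = 139869/1484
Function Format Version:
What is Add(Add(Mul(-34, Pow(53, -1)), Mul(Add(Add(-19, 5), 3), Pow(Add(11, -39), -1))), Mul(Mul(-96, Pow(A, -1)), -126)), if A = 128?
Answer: Rational(139869, 1484) ≈ 94.251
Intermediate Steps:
Add(Add(Mul(-34, Pow(53, -1)), Mul(Add(Add(-19, 5), 3), Pow(Add(11, -39), -1))), Mul(Mul(-96, Pow(A, -1)), -126)) = Add(Add(Mul(-34, Pow(53, -1)), Mul(Add(Add(-19, 5), 3), Pow(Add(11, -39), -1))), Mul(Mul(-96, Pow(128, -1)), -126)) = Add(Add(Mul(-34, Rational(1, 53)), Mul(Add(-14, 3), Pow(-28, -1))), Mul(Mul(-96, Rational(1, 128)), -126)) = Add(Add(Rational(-34, 53), Mul(-11, Rational(-1, 28))), Mul(Rational(-3, 4), -126)) = Add(Add(Rational(-34, 53), Rational(11, 28)), Rational(189, 2)) = Add(Rational(-369, 1484), Rational(189, 2)) = Rational(139869, 1484)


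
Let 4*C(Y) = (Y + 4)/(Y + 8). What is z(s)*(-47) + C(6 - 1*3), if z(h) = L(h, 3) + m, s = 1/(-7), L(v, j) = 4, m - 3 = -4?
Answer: -6197/44 ≈ -140.84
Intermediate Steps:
m = -1 (m = 3 - 4 = -1)
s = -1/7 ≈ -0.14286
z(h) = 3 (z(h) = 4 - 1 = 3)
C(Y) = (4 + Y)/(4*(8 + Y)) (C(Y) = ((Y + 4)/(Y + 8))/4 = ((4 + Y)/(8 + Y))/4 = (4 + Y)/(4*(8 + Y)))
z(s)*(-47) + C(6 - 1*3) = 3*(-47) + (4 + (6 - 1*3))/(4*(8 + (6 - 1*3))) = -141 + (4 + (6 - 3))/(4*(8 + (6 - 3))) = -141 + (4 + 3)/(4*(8 + 3)) = -141 + (1/4)*7/11 = -141 + (1/4)*(1/11)*7 = -141 + 7/44 = -6197/44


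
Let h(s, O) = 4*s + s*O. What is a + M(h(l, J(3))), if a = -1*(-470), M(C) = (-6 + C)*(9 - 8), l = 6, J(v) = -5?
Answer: 458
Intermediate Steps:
h(s, O) = 4*s + O*s
M(C) = -6 + C (M(C) = (-6 + C)*1 = -6 + C)
a = 470
a + M(h(l, J(3))) = 470 + (-6 + 6*(4 - 5)) = 470 + (-6 + 6*(-1)) = 470 + (-6 - 6) = 470 - 12 = 458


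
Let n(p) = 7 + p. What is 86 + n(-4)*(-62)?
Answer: -100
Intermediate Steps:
86 + n(-4)*(-62) = 86 + (7 - 4)*(-62) = 86 + 3*(-62) = 86 - 186 = -100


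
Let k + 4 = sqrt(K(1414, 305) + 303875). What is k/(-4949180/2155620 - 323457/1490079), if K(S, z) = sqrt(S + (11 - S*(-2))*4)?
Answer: 107068136466/67265996363 - 53534068233*sqrt(303875 + sqrt(12770))/134531992726 ≈ -217.81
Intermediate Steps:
K(S, z) = sqrt(44 + 9*S) (K(S, z) = sqrt(S + (11 + 2*S)*4) = sqrt(S + (44 + 8*S)) = sqrt(44 + 9*S))
k = -4 + sqrt(303875 + sqrt(12770)) (k = -4 + sqrt(sqrt(44 + 9*1414) + 303875) = -4 + sqrt(sqrt(44 + 12726) + 303875) = -4 + sqrt(sqrt(12770) + 303875) = -4 + sqrt(303875 + sqrt(12770)) ≈ 547.35)
k/(-4949180/2155620 - 323457/1490079) = (-4 + sqrt(303875 + sqrt(12770)))/(-4949180/2155620 - 323457/1490079) = (-4 + sqrt(303875 + sqrt(12770)))/(-4949180*1/2155620 - 323457*1/1490079) = (-4 + sqrt(303875 + sqrt(12770)))/(-247459/107781 - 107819/496693) = (-4 + sqrt(303875 + sqrt(12770)))/(-134531992726/53534068233) = (-4 + sqrt(303875 + sqrt(12770)))*(-53534068233/134531992726) = 107068136466/67265996363 - 53534068233*sqrt(303875 + sqrt(12770))/134531992726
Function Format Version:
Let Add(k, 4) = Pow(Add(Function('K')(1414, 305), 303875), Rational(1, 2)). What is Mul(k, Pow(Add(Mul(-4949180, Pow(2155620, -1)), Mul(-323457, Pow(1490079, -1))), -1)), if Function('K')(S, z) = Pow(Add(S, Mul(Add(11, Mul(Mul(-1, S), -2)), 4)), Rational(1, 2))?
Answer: Add(Rational(107068136466, 67265996363), Mul(Rational(-53534068233, 134531992726), Pow(Add(303875, Pow(12770, Rational(1, 2))), Rational(1, 2)))) ≈ -217.81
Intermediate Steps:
Function('K')(S, z) = Pow(Add(44, Mul(9, S)), Rational(1, 2)) (Function('K')(S, z) = Pow(Add(S, Mul(Add(11, Mul(2, S)), 4)), Rational(1, 2)) = Pow(Add(S, Add(44, Mul(8, S))), Rational(1, 2)) = Pow(Add(44, Mul(9, S)), Rational(1, 2)))
k = Add(-4, Pow(Add(303875, Pow(12770, Rational(1, 2))), Rational(1, 2))) (k = Add(-4, Pow(Add(Pow(Add(44, Mul(9, 1414)), Rational(1, 2)), 303875), Rational(1, 2))) = Add(-4, Pow(Add(Pow(Add(44, 12726), Rational(1, 2)), 303875), Rational(1, 2))) = Add(-4, Pow(Add(Pow(12770, Rational(1, 2)), 303875), Rational(1, 2))) = Add(-4, Pow(Add(303875, Pow(12770, Rational(1, 2))), Rational(1, 2))) ≈ 547.35)
Mul(k, Pow(Add(Mul(-4949180, Pow(2155620, -1)), Mul(-323457, Pow(1490079, -1))), -1)) = Mul(Add(-4, Pow(Add(303875, Pow(12770, Rational(1, 2))), Rational(1, 2))), Pow(Add(Mul(-4949180, Pow(2155620, -1)), Mul(-323457, Pow(1490079, -1))), -1)) = Mul(Add(-4, Pow(Add(303875, Pow(12770, Rational(1, 2))), Rational(1, 2))), Pow(Add(Mul(-4949180, Rational(1, 2155620)), Mul(-323457, Rational(1, 1490079))), -1)) = Mul(Add(-4, Pow(Add(303875, Pow(12770, Rational(1, 2))), Rational(1, 2))), Pow(Add(Rational(-247459, 107781), Rational(-107819, 496693)), -1)) = Mul(Add(-4, Pow(Add(303875, Pow(12770, Rational(1, 2))), Rational(1, 2))), Pow(Rational(-134531992726, 53534068233), -1)) = Mul(Add(-4, Pow(Add(303875, Pow(12770, Rational(1, 2))), Rational(1, 2))), Rational(-53534068233, 134531992726)) = Add(Rational(107068136466, 67265996363), Mul(Rational(-53534068233, 134531992726), Pow(Add(303875, Pow(12770, Rational(1, 2))), Rational(1, 2))))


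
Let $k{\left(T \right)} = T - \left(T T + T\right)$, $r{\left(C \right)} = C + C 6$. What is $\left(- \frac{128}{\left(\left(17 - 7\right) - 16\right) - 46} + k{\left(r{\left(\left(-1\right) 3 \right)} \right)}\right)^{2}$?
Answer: $\frac{32501401}{169} \approx 1.9232 \cdot 10^{5}$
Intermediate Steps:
$r{\left(C \right)} = 7 C$ ($r{\left(C \right)} = C + 6 C = 7 C$)
$k{\left(T \right)} = - T^{2}$ ($k{\left(T \right)} = T - \left(T^{2} + T\right) = T - \left(T + T^{2}\right) = - T^{2}$)
$\left(- \frac{128}{\left(\left(17 - 7\right) - 16\right) - 46} + k{\left(r{\left(\left(-1\right) 3 \right)} \right)}\right)^{2} = \left(- \frac{128}{\left(\left(17 - 7\right) - 16\right) - 46} - \left(7 \left(\left(-1\right) 3\right)\right)^{2}\right)^{2} = \left(- \frac{128}{\left(\left(17 - 7\right) - 16\right) - 46} - \left(7 \left(-3\right)\right)^{2}\right)^{2} = \left(- \frac{128}{\left(10 - 16\right) - 46} - \left(-21\right)^{2}\right)^{2} = \left(- \frac{128}{-6 - 46} - 441\right)^{2} = \left(- \frac{128}{-52} - 441\right)^{2} = \left(\left(-128\right) \left(- \frac{1}{52}\right) - 441\right)^{2} = \left(\frac{32}{13} - 441\right)^{2} = \left(- \frac{5701}{13}\right)^{2} = \frac{32501401}{169}$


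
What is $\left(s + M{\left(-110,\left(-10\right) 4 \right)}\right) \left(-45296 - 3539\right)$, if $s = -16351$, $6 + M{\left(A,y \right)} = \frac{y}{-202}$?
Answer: $\frac{80677226895}{101} \approx 7.9878 \cdot 10^{8}$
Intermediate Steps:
$M{\left(A,y \right)} = -6 - \frac{y}{202}$ ($M{\left(A,y \right)} = -6 + \frac{y}{-202} = -6 + y \left(- \frac{1}{202}\right) = -6 - \frac{y}{202}$)
$\left(s + M{\left(-110,\left(-10\right) 4 \right)}\right) \left(-45296 - 3539\right) = \left(-16351 - \left(6 + \frac{\left(-10\right) 4}{202}\right)\right) \left(-45296 - 3539\right) = \left(-16351 - \frac{586}{101}\right) \left(-48835\right) = \left(- \frac{1652037}{101}\right) \left(-48835\right) = \frac{80677226895}{101}$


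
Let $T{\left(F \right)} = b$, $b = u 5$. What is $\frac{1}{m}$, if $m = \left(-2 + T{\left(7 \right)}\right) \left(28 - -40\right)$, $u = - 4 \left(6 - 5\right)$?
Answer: $- \frac{1}{1496} \approx -0.00066845$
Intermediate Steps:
$u = -4$ ($u = \left(-4\right) 1 = -4$)
$b = -20$ ($b = \left(-4\right) 5 = -20$)
$T{\left(F \right)} = -20$
$m = -1496$ ($m = \left(-2 - 20\right) \left(28 - -40\right) = - 22 \left(28 + 40\right) = \left(-22\right) 68 = -1496$)
$\frac{1}{m} = \frac{1}{-1496} = - \frac{1}{1496}$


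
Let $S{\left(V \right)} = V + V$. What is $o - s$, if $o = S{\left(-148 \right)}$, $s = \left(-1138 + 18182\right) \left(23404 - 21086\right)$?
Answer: $-39508288$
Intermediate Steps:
$s = 39507992$ ($s = 17044 \cdot 2318 = 39507992$)
$S{\left(V \right)} = 2 V$
$o = -296$ ($o = 2 \left(-148\right) = -296$)
$o - s = -296 - 39507992 = -39508288$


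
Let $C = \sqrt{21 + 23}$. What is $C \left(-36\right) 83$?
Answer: $- 5976 \sqrt{11} \approx -19820.0$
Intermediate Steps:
$C = 2 \sqrt{11}$ ($C = \sqrt{44} = 2 \sqrt{11} \approx 6.6332$)
$C \left(-36\right) 83 = 2 \sqrt{11} \left(-36\right) 83 = - 72 \sqrt{11} \cdot 83 = - 5976 \sqrt{11}$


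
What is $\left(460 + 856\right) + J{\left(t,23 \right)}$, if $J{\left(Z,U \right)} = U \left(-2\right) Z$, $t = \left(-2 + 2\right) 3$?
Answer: $1316$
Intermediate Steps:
$t = 0$ ($t = 0 \cdot 3 = 0$)
$J{\left(Z,U \right)} = - 2 U Z$
$\left(460 + 856\right) + J{\left(t,23 \right)} = \left(460 + 856\right) - 46 \cdot 0 = 1316 + 0 = 1316$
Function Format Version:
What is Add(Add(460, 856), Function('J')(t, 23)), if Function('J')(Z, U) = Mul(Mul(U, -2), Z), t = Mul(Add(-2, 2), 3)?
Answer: 1316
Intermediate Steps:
t = 0 (t = Mul(0, 3) = 0)
Function('J')(Z, U) = Mul(-2, U, Z) (Function('J')(Z, U) = Mul(Mul(-2, U), Z) = Mul(-2, U, Z))
Add(Add(460, 856), Function('J')(t, 23)) = Add(Add(460, 856), Mul(-2, 23, 0)) = Add(1316, 0) = 1316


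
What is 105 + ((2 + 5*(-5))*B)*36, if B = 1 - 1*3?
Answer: 1761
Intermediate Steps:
B = -2 (B = 1 - 3 = -2)
105 + ((2 + 5*(-5))*B)*36 = 105 + ((2 + 5*(-5))*(-2))*36 = 105 + ((2 - 25)*(-2))*36 = 105 - 23*(-2)*36 = 105 + 46*36 = 105 + 1656 = 1761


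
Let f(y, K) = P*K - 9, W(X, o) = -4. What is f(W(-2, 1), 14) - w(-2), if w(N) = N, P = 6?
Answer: 77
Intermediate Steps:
f(y, K) = -9 + 6*K (f(y, K) = 6*K - 9 = -9 + 6*K)
f(W(-2, 1), 14) - w(-2) = (-9 + 6*14) - 1*(-2) = (-9 + 84) + 2 = 75 + 2 = 77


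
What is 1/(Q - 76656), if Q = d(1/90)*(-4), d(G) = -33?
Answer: -1/76524 ≈ -1.3068e-5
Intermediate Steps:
Q = 132 (Q = -33*(-4) = 132)
1/(Q - 76656) = 1/(132 - 76656) = 1/(-76524) = -1/76524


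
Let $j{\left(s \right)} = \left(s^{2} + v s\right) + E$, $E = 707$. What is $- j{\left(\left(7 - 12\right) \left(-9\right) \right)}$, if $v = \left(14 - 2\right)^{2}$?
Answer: $-9212$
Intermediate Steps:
$v = 144$ ($v = 12^{2} = 144$)
$j{\left(s \right)} = 707 + s^{2} + 144 s$ ($j{\left(s \right)} = \left(s^{2} + 144 s\right) + 707 = 707 + s^{2} + 144 s$)
$- j{\left(\left(7 - 12\right) \left(-9\right) \right)} = - (707 + \left(\left(7 - 12\right) \left(-9\right)\right)^{2} + 144 \left(7 - 12\right) \left(-9\right)) = - (707 + \left(\left(-5\right) \left(-9\right)\right)^{2} + 144 \left(\left(-5\right) \left(-9\right)\right)) = - (707 + 45^{2} + 144 \cdot 45) = - (707 + 2025 + 6480) = \left(-1\right) 9212 = -9212$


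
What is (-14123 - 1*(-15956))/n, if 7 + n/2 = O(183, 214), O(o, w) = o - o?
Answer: -1833/14 ≈ -130.93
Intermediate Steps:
O(o, w) = 0
n = -14 (n = -14 + 2*0 = -14 + 0 = -14)
(-14123 - 1*(-15956))/n = (-14123 - 1*(-15956))/(-14) = (-14123 + 15956)*(-1/14) = 1833*(-1/14) = -1833/14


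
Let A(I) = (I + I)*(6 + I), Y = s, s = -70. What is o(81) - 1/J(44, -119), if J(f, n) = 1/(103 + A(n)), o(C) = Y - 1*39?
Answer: -27106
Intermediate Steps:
Y = -70
A(I) = 2*I*(6 + I) (A(I) = (2*I)*(6 + I) = 2*I*(6 + I))
o(C) = -109 (o(C) = -70 - 1*39 = -70 - 39 = -109)
J(f, n) = 1/(103 + 2*n*(6 + n))
o(81) - 1/J(44, -119) = -109 - 1/(1/(103 + 2*(-119)*(6 - 119))) = -109 - 1/(1/(103 + 2*(-119)*(-113))) = -109 - 1/(1/(103 + 26894)) = -109 - 1/(1/26997) = -109 - 1/1/26997 = -109 - 1*26997 = -109 - 26997 = -27106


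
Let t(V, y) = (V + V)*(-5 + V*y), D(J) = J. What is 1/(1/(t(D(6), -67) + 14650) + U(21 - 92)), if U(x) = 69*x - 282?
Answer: -9766/50597645 ≈ -0.00019301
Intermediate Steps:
t(V, y) = 2*V*(-5 + V*y) (t(V, y) = (2*V)*(-5 + V*y) = 2*V*(-5 + V*y))
U(x) = -282 + 69*x
1/(1/(t(D(6), -67) + 14650) + U(21 - 92)) = 1/(1/(2*6*(-5 + 6*(-67)) + 14650) + (-282 + 69*(21 - 92))) = 1/(1/(2*6*(-5 - 402) + 14650) + (-282 + 69*(-71))) = 1/(1/(2*6*(-407) + 14650) + (-282 - 4899)) = 1/(1/(-4884 + 14650) - 5181) = 1/(1/9766 - 5181) = 1/(-50597645/9766) = -9766/50597645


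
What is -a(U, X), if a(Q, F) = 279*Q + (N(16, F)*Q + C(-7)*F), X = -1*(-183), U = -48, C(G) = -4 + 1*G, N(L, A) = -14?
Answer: 14733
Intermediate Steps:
C(G) = -4 + G
X = 183
a(Q, F) = -11*F + 265*Q (a(Q, F) = 279*Q + (-14*Q + (-4 - 7)*F) = 279*Q + (-14*Q - 11*F) = -11*F + 265*Q)
-a(U, X) = -(-11*183 + 265*(-48)) = -(-2013 - 12720) = -1*(-14733) = 14733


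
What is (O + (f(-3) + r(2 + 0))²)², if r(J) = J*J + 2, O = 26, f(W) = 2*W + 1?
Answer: 729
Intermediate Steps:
f(W) = 1 + 2*W
r(J) = 2 + J² (r(J) = J² + 2 = 2 + J²)
(O + (f(-3) + r(2 + 0))²)² = (26 + ((1 + 2*(-3)) + (2 + (2 + 0)²))²)² = (26 + ((1 - 6) + (2 + 2²))²)² = (26 + (-5 + (2 + 4))²)² = (26 + (-5 + 6)²)² = (26 + 1²)² = (26 + 1)² = 27² = 729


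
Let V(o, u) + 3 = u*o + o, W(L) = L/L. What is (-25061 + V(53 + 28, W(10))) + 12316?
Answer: -12586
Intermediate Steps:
W(L) = 1
V(o, u) = -3 + o + o*u (V(o, u) = -3 + (u*o + o) = -3 + (o*u + o) = -3 + (o + o*u) = -3 + o + o*u)
(-25061 + V(53 + 28, W(10))) + 12316 = (-25061 + (-3 + (53 + 28) + (53 + 28)*1)) + 12316 = (-25061 + (-3 + 81 + 81*1)) + 12316 = (-25061 + (-3 + 81 + 81)) + 12316 = (-25061 + 159) + 12316 = -24902 + 12316 = -12586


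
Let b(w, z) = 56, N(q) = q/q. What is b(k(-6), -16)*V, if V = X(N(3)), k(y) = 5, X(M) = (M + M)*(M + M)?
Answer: 224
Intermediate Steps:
N(q) = 1
X(M) = 4*M² (X(M) = (2*M)*(2*M) = 4*M²)
V = 4 (V = 4*1² = 4*1 = 4)
b(k(-6), -16)*V = 56*4 = 224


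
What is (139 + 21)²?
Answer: 25600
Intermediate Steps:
(139 + 21)² = 160² = 25600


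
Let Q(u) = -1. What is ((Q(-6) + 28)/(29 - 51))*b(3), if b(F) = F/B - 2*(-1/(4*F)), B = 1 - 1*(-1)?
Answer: -45/22 ≈ -2.0455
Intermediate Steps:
B = 2 (B = 1 + 1 = 2)
b(F) = F/2 + 1/(2*F) (b(F) = F/2 - 2*(-1/(4*F)) = F*(1/2) - (-1)/(2*F) = F/2 + 1/(2*F))
((Q(-6) + 28)/(29 - 51))*b(3) = ((-1 + 28)/(29 - 51))*((1/2)*(1 + 3**2)/3) = (27/(-22))*((1/2)*(1/3)*(1 + 9)) = (27*(-1/22))*((1/2)*(1/3)*10) = -27/22*5/3 = -45/22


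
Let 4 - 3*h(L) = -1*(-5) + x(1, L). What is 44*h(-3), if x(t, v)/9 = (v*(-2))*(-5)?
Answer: 11836/3 ≈ 3945.3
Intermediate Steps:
x(t, v) = 90*v (x(t, v) = 9*((v*(-2))*(-5)) = 9*(-2*v*(-5)) = 9*(10*v) = 90*v)
h(L) = -1/3 - 30*L (h(L) = 4/3 - (-1*(-5) + 90*L)/3 = 4/3 - (5 + 90*L)/3 = 4/3 + (-5/3 - 30*L) = -1/3 - 30*L)
44*h(-3) = 44*(-1/3 - 30*(-3)) = 44*(-1/3 + 90) = 44*(269/3) = 11836/3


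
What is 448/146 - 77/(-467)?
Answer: 110229/34091 ≈ 3.2334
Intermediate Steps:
448/146 - 77/(-467) = 448*(1/146) - 77*(-1/467) = 224/73 + 77/467 = 110229/34091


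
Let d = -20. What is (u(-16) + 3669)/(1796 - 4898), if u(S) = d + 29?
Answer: -613/517 ≈ -1.1857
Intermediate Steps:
u(S) = 9 (u(S) = -20 + 29 = 9)
(u(-16) + 3669)/(1796 - 4898) = (9 + 3669)/(1796 - 4898) = 3678/(-3102) = 3678*(-1/3102) = -613/517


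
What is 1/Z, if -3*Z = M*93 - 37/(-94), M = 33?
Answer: -282/288523 ≈ -0.00097739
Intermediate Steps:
Z = -288523/282 (Z = -(33*93 - 37/(-94))/3 = -(3069 - 37*(-1/94))/3 = -(3069 + 37/94)/3 = -1/3*288523/94 = -288523/282 ≈ -1023.1)
1/Z = 1/(-288523/282) = -282/288523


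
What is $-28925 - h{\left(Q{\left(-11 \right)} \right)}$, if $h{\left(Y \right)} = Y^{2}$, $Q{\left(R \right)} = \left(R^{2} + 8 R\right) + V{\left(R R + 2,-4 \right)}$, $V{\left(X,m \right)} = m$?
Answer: $-29766$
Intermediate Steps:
$Q{\left(R \right)} = -4 + R^{2} + 8 R$ ($Q{\left(R \right)} = \left(R^{2} + 8 R\right) - 4 = -4 + R^{2} + 8 R$)
$-28925 - h{\left(Q{\left(-11 \right)} \right)} = -28925 - \left(-4 + \left(-11\right)^{2} + 8 \left(-11\right)\right)^{2} = -28925 - \left(-4 + 121 - 88\right)^{2} = -28925 - 29^{2} = -28925 - 841 = -29766$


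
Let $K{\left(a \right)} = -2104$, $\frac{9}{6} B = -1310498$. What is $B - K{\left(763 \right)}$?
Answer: $- \frac{2614684}{3} \approx -8.7156 \cdot 10^{5}$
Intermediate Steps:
$B = - \frac{2620996}{3}$ ($B = \frac{2}{3} \left(-1310498\right) = - \frac{2620996}{3} \approx -8.7367 \cdot 10^{5}$)
$B - K{\left(763 \right)} = - \frac{2620996}{3} - -2104 = - \frac{2620996}{3} + 2104 = - \frac{2614684}{3}$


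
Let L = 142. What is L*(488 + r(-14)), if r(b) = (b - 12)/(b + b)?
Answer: 485995/7 ≈ 69428.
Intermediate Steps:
r(b) = (-12 + b)/(2*b) (r(b) = (-12 + b)/((2*b)) = (-12 + b)*(1/(2*b)) = (-12 + b)/(2*b))
L*(488 + r(-14)) = 142*(488 + (1/2)*(-12 - 14)/(-14)) = 142*(488 + (1/2)*(-1/14)*(-26)) = 142*(488 + 13/14) = 142*(6845/14) = 485995/7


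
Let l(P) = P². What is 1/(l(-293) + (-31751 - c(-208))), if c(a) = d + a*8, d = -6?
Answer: 1/55768 ≈ 1.7931e-5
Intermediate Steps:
c(a) = -6 + 8*a (c(a) = -6 + a*8 = -6 + 8*a)
1/(l(-293) + (-31751 - c(-208))) = 1/((-293)² + (-31751 - (-6 + 8*(-208)))) = 1/(85849 + (-31751 - (-6 - 1664))) = 1/(85849 + (-31751 - 1*(-1670))) = 1/(85849 + (-31751 + 1670)) = 1/(85849 - 30081) = 1/55768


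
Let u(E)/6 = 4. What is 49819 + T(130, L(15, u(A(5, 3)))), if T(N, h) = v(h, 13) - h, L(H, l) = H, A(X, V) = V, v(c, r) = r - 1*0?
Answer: 49817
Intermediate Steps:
v(c, r) = r (v(c, r) = r + 0 = r)
u(E) = 24 (u(E) = 6*4 = 24)
T(N, h) = 13 - h
49819 + T(130, L(15, u(A(5, 3)))) = 49819 + (13 - 1*15) = 49819 + (13 - 15) = 49819 - 2 = 49817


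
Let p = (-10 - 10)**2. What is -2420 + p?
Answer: -2020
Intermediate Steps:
p = 400 (p = (-20)**2 = 400)
-2420 + p = -2420 + 400 = -2020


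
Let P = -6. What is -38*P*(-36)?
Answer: -8208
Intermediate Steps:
-38*P*(-36) = -38*(-6)*(-36) = 228*(-36) = -8208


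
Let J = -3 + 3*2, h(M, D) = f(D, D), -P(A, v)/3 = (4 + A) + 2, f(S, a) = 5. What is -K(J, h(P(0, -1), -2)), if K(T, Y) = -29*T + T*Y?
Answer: 72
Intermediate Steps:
P(A, v) = -18 - 3*A (P(A, v) = -3*((4 + A) + 2) = -3*(6 + A) = -18 - 3*A)
h(M, D) = 5
J = 3 (J = -3 + 6 = 3)
-K(J, h(P(0, -1), -2)) = -3*(-29 + 5) = -3*(-24) = -1*(-72) = 72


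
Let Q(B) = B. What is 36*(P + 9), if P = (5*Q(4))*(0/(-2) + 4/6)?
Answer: 804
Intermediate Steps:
P = 40/3 (P = (5*4)*(0/(-2) + 4/6) = 20*(0*(-½) + 4*(⅙)) = 20*(0 + ⅔) = 20*(⅔) = 40/3 ≈ 13.333)
36*(P + 9) = 36*(40/3 + 9) = 36*(67/3) = 804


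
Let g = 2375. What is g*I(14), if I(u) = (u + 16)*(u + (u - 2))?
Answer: 1852500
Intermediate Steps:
I(u) = (-2 + 2*u)*(16 + u) (I(u) = (16 + u)*(u + (-2 + u)) = (16 + u)*(-2 + 2*u) = (-2 + 2*u)*(16 + u))
g*I(14) = 2375*(-32 + 2*14² + 30*14) = 2375*(-32 + 2*196 + 420) = 2375*(-32 + 392 + 420) = 2375*780 = 1852500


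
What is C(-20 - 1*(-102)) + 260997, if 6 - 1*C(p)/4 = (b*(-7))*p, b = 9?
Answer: 281685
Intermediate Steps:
C(p) = 24 + 252*p (C(p) = 24 - 4*9*(-7)*p = 24 - (-252)*p = 24 + 252*p)
C(-20 - 1*(-102)) + 260997 = (24 + 252*(-20 - 1*(-102))) + 260997 = (24 + 252*(-20 + 102)) + 260997 = (24 + 252*82) + 260997 = (24 + 20664) + 260997 = 20688 + 260997 = 281685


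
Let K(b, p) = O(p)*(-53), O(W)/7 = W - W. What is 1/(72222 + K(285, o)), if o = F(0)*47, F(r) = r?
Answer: 1/72222 ≈ 1.3846e-5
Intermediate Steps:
O(W) = 0 (O(W) = 7*(W - W) = 7*0 = 0)
o = 0 (o = 0*47 = 0)
K(b, p) = 0 (K(b, p) = 0*(-53) = 0)
1/(72222 + K(285, o)) = 1/(72222 + 0) = 1/72222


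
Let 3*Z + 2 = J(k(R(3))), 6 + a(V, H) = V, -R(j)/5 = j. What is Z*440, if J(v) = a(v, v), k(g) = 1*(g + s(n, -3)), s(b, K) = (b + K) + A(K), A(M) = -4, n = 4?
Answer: -11440/3 ≈ -3813.3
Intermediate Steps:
R(j) = -5*j
s(b, K) = -4 + K + b (s(b, K) = (b + K) - 4 = (K + b) - 4 = -4 + K + b)
a(V, H) = -6 + V
k(g) = -3 + g (k(g) = 1*(g + (-4 - 3 + 4)) = 1*(g - 3) = 1*(-3 + g) = -3 + g)
J(v) = -6 + v
Z = -26/3 (Z = -⅔ + (-6 + (-3 - 5*3))/3 = -⅔ + (-6 + (-3 - 15))/3 = -⅔ + (-6 - 18)/3 = -⅔ + (⅓)*(-24) = -⅔ - 8 = -26/3 ≈ -8.6667)
Z*440 = -26/3*440 = -11440/3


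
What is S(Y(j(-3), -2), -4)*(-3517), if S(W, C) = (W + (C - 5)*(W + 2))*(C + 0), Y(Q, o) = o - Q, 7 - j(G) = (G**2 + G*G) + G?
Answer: -928488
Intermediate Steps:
j(G) = 7 - G - 2*G**2 (j(G) = 7 - ((G**2 + G*G) + G) = 7 - ((G**2 + G**2) + G) = 7 - (2*G**2 + G) = 7 - (G + 2*G**2) = 7 + (-G - 2*G**2) = 7 - G - 2*G**2)
S(W, C) = C*(W + (-5 + C)*(2 + W)) (S(W, C) = (W + (-5 + C)*(2 + W))*C = C*(W + (-5 + C)*(2 + W)))
S(Y(j(-3), -2), -4)*(-3517) = -4*(-10 - 4*(-2 - (7 - 1*(-3) - 2*(-3)**2)) + 2*(-4) - 4*(-2 - (7 - 1*(-3) - 2*(-3)**2)))*(-3517) = -4*(-10 - 4*(-2 - (7 + 3 - 2*9)) - 8 - 4*(-2 - (7 + 3 - 2*9)))*(-3517) = -4*(-10 - 4*(-2 - (7 + 3 - 18)) - 8 - 4*(-2 - (7 + 3 - 18)))*(-3517) = -4*(-10 - 4*(-2 - 1*(-8)) - 8 - 4*(-2 - 1*(-8)))*(-3517) = -4*(-10 - 4*(-2 + 8) - 8 - 4*(-2 + 8))*(-3517) = -4*(-10 - 4*6 - 8 - 4*6)*(-3517) = -4*(-10 - 24 - 8 - 24)*(-3517) = -4*(-66)*(-3517) = 264*(-3517) = -928488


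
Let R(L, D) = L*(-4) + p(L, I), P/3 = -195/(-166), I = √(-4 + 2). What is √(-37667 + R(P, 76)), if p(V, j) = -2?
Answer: I*√259598851/83 ≈ 194.12*I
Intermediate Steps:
I = I*√2 (I = √(-2) = I*√2 ≈ 1.4142*I)
P = 585/166 (P = 3*(-195/(-166)) = 3*(-195*(-1/166)) = 3*(195/166) = 585/166 ≈ 3.5241)
R(L, D) = -2 - 4*L (R(L, D) = L*(-4) - 2 = -4*L - 2 = -2 - 4*L)
√(-37667 + R(P, 76)) = √(-37667 + (-2 - 4*585/166)) = √(-37667 + (-2 - 1170/83)) = √(-37667 - 1336/83) = √(-3127697/83) = I*√259598851/83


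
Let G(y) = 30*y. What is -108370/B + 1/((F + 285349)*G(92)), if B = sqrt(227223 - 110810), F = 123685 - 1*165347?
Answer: 1/672576120 - 108370*sqrt(116413)/116413 ≈ -317.62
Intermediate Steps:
F = -41662 (F = 123685 - 165347 = -41662)
B = sqrt(116413) ≈ 341.19
-108370/B + 1/((F + 285349)*G(92)) = -108370*sqrt(116413)/116413 + 1/((-41662 + 285349)*((30*92))) = -108370*sqrt(116413)/116413 + 1/(243687*2760) = -108370*sqrt(116413)/116413 + (1/243687)*(1/2760) = -108370*sqrt(116413)/116413 + 1/672576120 = 1/672576120 - 108370*sqrt(116413)/116413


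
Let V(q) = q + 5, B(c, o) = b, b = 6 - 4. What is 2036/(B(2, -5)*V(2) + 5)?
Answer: 2036/19 ≈ 107.16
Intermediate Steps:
b = 2
B(c, o) = 2
V(q) = 5 + q
2036/(B(2, -5)*V(2) + 5) = 2036/(2*(5 + 2) + 5) = 2036/(2*7 + 5) = 2036/(14 + 5) = 2036/19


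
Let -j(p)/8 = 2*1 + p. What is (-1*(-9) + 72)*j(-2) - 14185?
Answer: -14185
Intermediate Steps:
j(p) = -16 - 8*p (j(p) = -8*(2*1 + p) = -8*(2 + p) = -16 - 8*p)
(-1*(-9) + 72)*j(-2) - 14185 = (-1*(-9) + 72)*(-16 - 8*(-2)) - 14185 = (9 + 72)*(-16 + 16) - 14185 = 81*0 - 14185 = 0 - 14185 = -14185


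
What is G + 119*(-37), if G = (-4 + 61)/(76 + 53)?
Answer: -189310/43 ≈ -4402.6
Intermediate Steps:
G = 19/43 (G = 57/129 = 57*(1/129) = 19/43 ≈ 0.44186)
G + 119*(-37) = 19/43 + 119*(-37) = 19/43 - 4403 = -189310/43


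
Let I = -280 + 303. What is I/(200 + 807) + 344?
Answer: 346431/1007 ≈ 344.02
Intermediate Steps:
I = 23
I/(200 + 807) + 344 = 23/(200 + 807) + 344 = 23/1007 + 344 = 346431/1007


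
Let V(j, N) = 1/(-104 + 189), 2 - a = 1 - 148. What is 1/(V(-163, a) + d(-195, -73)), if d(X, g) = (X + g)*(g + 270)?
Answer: -85/4487659 ≈ -1.8941e-5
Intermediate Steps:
d(X, g) = (270 + g)*(X + g) (d(X, g) = (X + g)*(270 + g) = (270 + g)*(X + g))
a = 149 (a = 2 - (1 - 148) = 2 - 1*(-147) = 2 + 147 = 149)
V(j, N) = 1/85
1/(V(-163, a) + d(-195, -73)) = 1/(1/85 + ((-73)² + 270*(-195) + 270*(-73) - 195*(-73))) = 1/(1/85 + (5329 - 52650 - 19710 + 14235)) = 1/(1/85 - 52796) = 1/(-4487659/85) = -85/4487659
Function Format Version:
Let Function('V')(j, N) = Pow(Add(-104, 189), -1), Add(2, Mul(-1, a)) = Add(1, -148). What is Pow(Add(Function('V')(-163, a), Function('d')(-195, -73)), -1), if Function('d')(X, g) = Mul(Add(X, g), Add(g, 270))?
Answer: Rational(-85, 4487659) ≈ -1.8941e-5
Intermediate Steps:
Function('d')(X, g) = Mul(Add(270, g), Add(X, g)) (Function('d')(X, g) = Mul(Add(X, g), Add(270, g)) = Mul(Add(270, g), Add(X, g)))
a = 149 (a = Add(2, Mul(-1, Add(1, -148))) = Add(2, Mul(-1, -147)) = Add(2, 147) = 149)
Function('V')(j, N) = Rational(1, 85) (Function('V')(j, N) = Pow(85, -1) = Rational(1, 85))
Pow(Add(Function('V')(-163, a), Function('d')(-195, -73)), -1) = Pow(Add(Rational(1, 85), Add(Pow(-73, 2), Mul(270, -195), Mul(270, -73), Mul(-195, -73))), -1) = Pow(Add(Rational(1, 85), Add(5329, -52650, -19710, 14235)), -1) = Pow(Add(Rational(1, 85), -52796), -1) = Pow(Rational(-4487659, 85), -1) = Rational(-85, 4487659)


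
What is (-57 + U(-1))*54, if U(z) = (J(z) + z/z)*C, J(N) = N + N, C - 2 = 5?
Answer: -3456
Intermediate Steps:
C = 7 (C = 2 + 5 = 7)
J(N) = 2*N
U(z) = 7 + 14*z (U(z) = (2*z + z/z)*7 = (2*z + 1)*7 = (1 + 2*z)*7 = 7 + 14*z)
(-57 + U(-1))*54 = (-57 + (7 + 14*(-1)))*54 = (-57 + (7 - 14))*54 = (-57 - 7)*54 = -64*54 = -3456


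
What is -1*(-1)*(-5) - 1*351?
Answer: -356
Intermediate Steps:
-1*(-1)*(-5) - 1*351 = 1*(-5) - 351 = -5 - 351 = -356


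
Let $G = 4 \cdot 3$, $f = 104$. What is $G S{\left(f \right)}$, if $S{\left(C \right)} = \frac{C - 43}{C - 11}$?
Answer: $\frac{244}{31} \approx 7.871$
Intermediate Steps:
$S{\left(C \right)} = \frac{-43 + C}{-11 + C}$
$G = 12$
$G S{\left(f \right)} = 12 \frac{-43 + 104}{-11 + 104} = 12 \cdot \frac{1}{93} \cdot 61 = 12 \cdot \frac{61}{93} = \frac{244}{31}$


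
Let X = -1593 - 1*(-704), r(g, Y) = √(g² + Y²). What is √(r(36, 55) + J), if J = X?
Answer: √(-889 + √4321) ≈ 28.693*I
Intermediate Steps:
r(g, Y) = √(Y² + g²)
X = -889 (X = -1593 + 704 = -889)
J = -889
√(r(36, 55) + J) = √(√(55² + 36²) - 889) = √(√(3025 + 1296) - 889) = √(√4321 - 889) = √(-889 + √4321)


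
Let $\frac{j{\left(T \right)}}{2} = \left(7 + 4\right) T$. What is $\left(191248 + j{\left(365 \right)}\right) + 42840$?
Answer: $242118$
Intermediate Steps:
$j{\left(T \right)} = 22 T$ ($j{\left(T \right)} = 2 \left(7 + 4\right) T = 2 \cdot 11 T = 22 T$)
$\left(191248 + j{\left(365 \right)}\right) + 42840 = \left(191248 + 22 \cdot 365\right) + 42840 = \left(191248 + 8030\right) + 42840 = 199278 + 42840 = 242118$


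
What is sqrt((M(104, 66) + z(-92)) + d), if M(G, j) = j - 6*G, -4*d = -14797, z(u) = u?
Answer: sqrt(12197)/2 ≈ 55.220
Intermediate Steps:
d = 14797/4 (d = -1/4*(-14797) = 14797/4 ≈ 3699.3)
sqrt((M(104, 66) + z(-92)) + d) = sqrt(((66 - 6*104) - 92) + 14797/4) = sqrt(((66 - 624) - 92) + 14797/4) = sqrt((-558 - 92) + 14797/4) = sqrt(-650 + 14797/4) = sqrt(12197/4) = sqrt(12197)/2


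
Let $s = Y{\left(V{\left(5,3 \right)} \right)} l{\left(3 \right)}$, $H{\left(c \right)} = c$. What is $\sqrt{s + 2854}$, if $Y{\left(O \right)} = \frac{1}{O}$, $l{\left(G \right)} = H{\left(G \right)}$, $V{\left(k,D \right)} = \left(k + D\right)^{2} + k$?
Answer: $\frac{\sqrt{1509789}}{23} \approx 53.423$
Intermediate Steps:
$V{\left(k,D \right)} = k + \left(D + k\right)^{2}$ ($V{\left(k,D \right)} = \left(D + k\right)^{2} + k = k + \left(D + k\right)^{2}$)
$l{\left(G \right)} = G$
$s = \frac{1}{23}$ ($s = \frac{1}{5 + \left(3 + 5\right)^{2}} \cdot 3 = \frac{1}{5 + 8^{2}} \cdot 3 = \frac{1}{5 + 64} \cdot 3 = \frac{1}{69} \cdot 3 = \frac{1}{23} \approx 0.043478$)
$\sqrt{s + 2854} = \sqrt{\frac{1}{23} + 2854} = \sqrt{\frac{65643}{23}} = \frac{\sqrt{1509789}}{23}$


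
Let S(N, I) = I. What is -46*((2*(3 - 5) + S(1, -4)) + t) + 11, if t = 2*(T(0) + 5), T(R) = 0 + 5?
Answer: -541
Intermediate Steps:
T(R) = 5
t = 20 (t = 2*(5 + 5) = 2*10 = 20)
-46*((2*(3 - 5) + S(1, -4)) + t) + 11 = -46*((2*(3 - 5) - 4) + 20) + 11 = -46*((2*(-2) - 4) + 20) + 11 = -46*((-4 - 4) + 20) + 11 = -46*(-8 + 20) + 11 = -46*12 + 11 = -552 + 11 = -541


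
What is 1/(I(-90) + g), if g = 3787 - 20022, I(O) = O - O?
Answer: -1/16235 ≈ -6.1595e-5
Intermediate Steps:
I(O) = 0
g = -16235
1/(I(-90) + g) = 1/(0 - 16235) = 1/(-16235) = -1/16235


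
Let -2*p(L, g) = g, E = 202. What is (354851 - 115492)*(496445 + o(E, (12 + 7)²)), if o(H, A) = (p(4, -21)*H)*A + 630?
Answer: 302252013404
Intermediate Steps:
p(L, g) = -g/2
o(H, A) = 630 + 21*A*H/2 (o(H, A) = ((-½*(-21))*H)*A + 630 = (21*H/2)*A + 630 = 21*A*H/2 + 630 = 630 + 21*A*H/2)
(354851 - 115492)*(496445 + o(E, (12 + 7)²)) = (354851 - 115492)*(496445 + (630 + (21/2)*(12 + 7)²*202)) = 239359*(496445 + (630 + (21/2)*19²*202)) = 239359*(496445 + (630 + (21/2)*361*202)) = 239359*(496445 + (630 + 765681)) = 239359*(496445 + 766311) = 239359*1262756 = 302252013404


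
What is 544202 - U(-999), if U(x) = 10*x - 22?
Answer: 554214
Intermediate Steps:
U(x) = -22 + 10*x
544202 - U(-999) = 544202 - (-22 + 10*(-999)) = 544202 - (-22 - 9990) = 544202 - 1*(-10012) = 544202 + 10012 = 554214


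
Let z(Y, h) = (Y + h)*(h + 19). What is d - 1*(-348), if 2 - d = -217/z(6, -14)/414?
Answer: 5795783/16560 ≈ 349.99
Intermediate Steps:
z(Y, h) = (19 + h)*(Y + h) (z(Y, h) = (Y + h)*(19 + h) = (19 + h)*(Y + h))
d = 32903/16560 (d = 2 - (-217/((-14)² + 19*6 + 19*(-14) + 6*(-14)))/414 = 2 - (-217/(196 + 114 - 266 - 84))/414 = 2 - (-217/(-40))/414 = 2 - (-217*(-1/40))/414 = 2 - 217/(40*414) = 2 - 1*217/16560 = 2 - 217/16560 = 32903/16560 ≈ 1.9869)
d - 1*(-348) = 32903/16560 - 1*(-348) = 32903/16560 + 348 = 5795783/16560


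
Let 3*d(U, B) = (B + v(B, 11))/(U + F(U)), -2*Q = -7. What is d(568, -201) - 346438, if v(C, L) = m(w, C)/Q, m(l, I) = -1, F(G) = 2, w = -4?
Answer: -4146864269/11970 ≈ -3.4644e+5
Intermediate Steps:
Q = 7/2 (Q = -½*(-7) = 7/2 ≈ 3.5000)
v(C, L) = -2/7 (v(C, L) = -1/7/2 = -1*2/7 = -2/7)
d(U, B) = (-2/7 + B)/(3*(2 + U)) (d(U, B) = ((B - 2/7)/(U + 2))/3 = ((-2/7 + B)/(2 + U))/3 = (-2/7 + B)/(3*(2 + U)))
d(568, -201) - 346438 = (-2 + 7*(-201))/(21*(2 + 568)) - 346438 = (1/21)*(-2 - 1407)/570 - 346438 = (1/21)*(1/570)*(-1409) - 346438 = -1409/11970 - 346438 = -4146864269/11970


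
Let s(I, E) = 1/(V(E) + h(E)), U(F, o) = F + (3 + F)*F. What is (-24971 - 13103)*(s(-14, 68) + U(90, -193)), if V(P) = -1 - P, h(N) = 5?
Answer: -10307374243/32 ≈ -3.2211e+8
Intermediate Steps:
U(F, o) = F + F*(3 + F)
s(I, E) = 1/(4 - E) (s(I, E) = 1/((-1 - E) + 5) = 1/(4 - E))
(-24971 - 13103)*(s(-14, 68) + U(90, -193)) = (-24971 - 13103)*(-1/(-4 + 68) + 90*(4 + 90)) = -38074*(-1/64 + 90*94) = -38074*(-1*1/64 + 8460) = -38074*(-1/64 + 8460) = -38074*541439/64 = -10307374243/32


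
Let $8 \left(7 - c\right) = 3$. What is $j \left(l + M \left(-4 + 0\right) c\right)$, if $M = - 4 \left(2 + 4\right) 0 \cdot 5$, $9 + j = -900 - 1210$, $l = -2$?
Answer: $4238$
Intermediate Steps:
$c = \frac{53}{8}$ ($c = 7 - \frac{3}{8} = \frac{53}{8} \approx 6.625$)
$j = -2119$ ($j = -9 - 2110 = -2119$)
$M = 0$ ($M = \left(-4\right) 6 \cdot 0 \cdot 5 = \left(-24\right) 0 \cdot 5 = 0 \cdot 5 = 0$)
$j \left(l + M \left(-4 + 0\right) c\right) = - 2119 \left(-2 + 0 \left(-4 + 0\right) \frac{53}{8}\right) = - 2119 \left(-2 + 0 \left(-4\right) \frac{53}{8}\right) = - 2119 \left(-2 + 0 \cdot \frac{53}{8}\right) = - 2119 \left(-2 + 0\right) = \left(-2119\right) \left(-2\right) = 4238$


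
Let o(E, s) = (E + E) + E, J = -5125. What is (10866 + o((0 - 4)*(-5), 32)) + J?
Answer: 5801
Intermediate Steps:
o(E, s) = 3*E (o(E, s) = 2*E + E = 3*E)
(10866 + o((0 - 4)*(-5), 32)) + J = (10866 + 3*((0 - 4)*(-5))) - 5125 = (10866 + 3*(-4*(-5))) - 5125 = (10866 + 3*20) - 5125 = (10866 + 60) - 5125 = 10926 - 5125 = 5801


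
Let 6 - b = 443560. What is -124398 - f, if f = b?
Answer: 319156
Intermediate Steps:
b = -443554 (b = 6 - 1*443560 = 6 - 443560 = -443554)
f = -443554
-124398 - f = -124398 - 1*(-443554) = -124398 + 443554 = 319156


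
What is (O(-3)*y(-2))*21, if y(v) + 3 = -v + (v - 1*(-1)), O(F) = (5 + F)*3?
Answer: -252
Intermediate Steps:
O(F) = 15 + 3*F
y(v) = -2 (y(v) = -3 + (-v + (v - 1*(-1))) = -3 + (-v + (v + 1)) = -3 + (-v + (1 + v)) = -3 + 1 = -2)
(O(-3)*y(-2))*21 = ((15 + 3*(-3))*(-2))*21 = ((15 - 9)*(-2))*21 = (6*(-2))*21 = -12*21 = -252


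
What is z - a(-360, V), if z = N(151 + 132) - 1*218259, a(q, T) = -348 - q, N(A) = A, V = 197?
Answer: -217988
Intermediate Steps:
z = -217976 (z = (151 + 132) - 1*218259 = 283 - 218259 = -217976)
z - a(-360, V) = -217976 - (-348 - 1*(-360)) = -217976 - (-348 + 360) = -217976 - 1*12 = -217976 - 12 = -217988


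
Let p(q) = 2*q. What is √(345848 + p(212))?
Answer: 4*√21642 ≈ 588.45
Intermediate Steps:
√(345848 + p(212)) = √(345848 + 2*212) = √(345848 + 424) = √346272 = 4*√21642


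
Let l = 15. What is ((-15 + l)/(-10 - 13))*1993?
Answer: 0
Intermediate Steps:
((-15 + l)/(-10 - 13))*1993 = ((-15 + 15)/(-10 - 13))*1993 = (0/(-23))*1993 = (0*(-1/23))*1993 = 0*1993 = 0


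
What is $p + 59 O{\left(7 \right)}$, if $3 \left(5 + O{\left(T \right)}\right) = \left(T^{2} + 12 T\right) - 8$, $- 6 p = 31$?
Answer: $\frac{12949}{6} \approx 2158.2$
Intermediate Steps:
$p = - \frac{31}{6}$ ($p = \left(- \frac{1}{6}\right) 31 = - \frac{31}{6} \approx -5.1667$)
$O{\left(T \right)} = - \frac{23}{3} + 4 T + \frac{T^{2}}{3}$ ($O{\left(T \right)} = -5 + \frac{\left(T^{2} + 12 T\right) - 8}{3} = -5 + \frac{-8 + T^{2} + 12 T}{3} = -5 + \left(- \frac{8}{3} + 4 T + \frac{T^{2}}{3}\right) = - \frac{23}{3} + 4 T + \frac{T^{2}}{3}$)
$p + 59 O{\left(7 \right)} = - \frac{31}{6} + 59 \left(- \frac{23}{3} + 4 \cdot 7 + \frac{7^{2}}{3}\right) = - \frac{31}{6} + 59 \left(- \frac{23}{3} + 28 + \frac{1}{3} \cdot 49\right) = - \frac{31}{6} + 59 \left(- \frac{23}{3} + 28 + \frac{49}{3}\right) = - \frac{31}{6} + 59 \cdot \frac{110}{3} = - \frac{31}{6} + \frac{6490}{3} = \frac{12949}{6}$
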